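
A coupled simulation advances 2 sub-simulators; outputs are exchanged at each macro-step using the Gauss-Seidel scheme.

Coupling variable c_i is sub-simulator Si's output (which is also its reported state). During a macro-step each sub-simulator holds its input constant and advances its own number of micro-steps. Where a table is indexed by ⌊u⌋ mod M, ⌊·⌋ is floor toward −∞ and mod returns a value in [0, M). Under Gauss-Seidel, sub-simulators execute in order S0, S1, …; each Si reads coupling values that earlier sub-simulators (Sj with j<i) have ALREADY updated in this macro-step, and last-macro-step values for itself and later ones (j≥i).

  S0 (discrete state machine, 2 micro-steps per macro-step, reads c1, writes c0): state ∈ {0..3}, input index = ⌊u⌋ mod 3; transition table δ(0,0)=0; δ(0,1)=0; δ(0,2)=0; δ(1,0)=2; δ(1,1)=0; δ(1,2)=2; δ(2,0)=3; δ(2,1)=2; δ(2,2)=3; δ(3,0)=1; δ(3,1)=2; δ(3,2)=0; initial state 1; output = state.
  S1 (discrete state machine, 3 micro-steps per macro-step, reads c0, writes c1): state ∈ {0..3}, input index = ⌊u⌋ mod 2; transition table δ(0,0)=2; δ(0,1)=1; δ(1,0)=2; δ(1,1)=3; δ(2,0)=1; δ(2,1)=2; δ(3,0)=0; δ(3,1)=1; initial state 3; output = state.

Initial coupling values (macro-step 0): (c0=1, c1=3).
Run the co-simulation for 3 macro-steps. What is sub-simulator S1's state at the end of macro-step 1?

macro 1: S0 reads c1=3 → after 2×micro: 3; S1 reads c0=3 → after 3×micro: 1 ⇒ (c0=3, c1=1)
macro 2: S0 reads c1=1 → after 2×micro: 2; S1 reads c0=2 → after 3×micro: 2 ⇒ (c0=2, c1=2)
macro 3: S0 reads c1=2 → after 2×micro: 0; S1 reads c0=0 → after 3×micro: 1 ⇒ (c0=0, c1=1)

S1 state at macro-step 1 = 1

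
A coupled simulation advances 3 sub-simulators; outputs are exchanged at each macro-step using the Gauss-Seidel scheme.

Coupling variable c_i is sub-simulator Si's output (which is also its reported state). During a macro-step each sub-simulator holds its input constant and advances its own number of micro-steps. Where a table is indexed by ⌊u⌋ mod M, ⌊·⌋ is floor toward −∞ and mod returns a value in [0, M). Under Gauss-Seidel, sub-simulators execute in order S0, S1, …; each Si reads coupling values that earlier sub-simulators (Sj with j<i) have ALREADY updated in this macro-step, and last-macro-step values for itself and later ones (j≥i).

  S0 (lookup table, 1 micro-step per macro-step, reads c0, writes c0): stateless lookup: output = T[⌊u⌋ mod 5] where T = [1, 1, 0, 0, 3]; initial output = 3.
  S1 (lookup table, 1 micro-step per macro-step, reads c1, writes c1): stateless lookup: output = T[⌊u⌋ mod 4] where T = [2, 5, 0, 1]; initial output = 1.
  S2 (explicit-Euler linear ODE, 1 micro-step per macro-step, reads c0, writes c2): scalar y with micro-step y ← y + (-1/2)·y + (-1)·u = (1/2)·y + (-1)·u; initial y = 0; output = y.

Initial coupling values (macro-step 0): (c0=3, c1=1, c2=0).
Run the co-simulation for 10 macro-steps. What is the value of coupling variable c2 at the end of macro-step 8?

macro 1: S0 reads c0=3 → after 1×micro: 0; S1 reads c1=1 → after 1×micro: 5; S2 reads c0=0 → after 1×micro: 0 ⇒ (c0=0, c1=5, c2=0)
macro 2: S0 reads c0=0 → after 1×micro: 1; S1 reads c1=5 → after 1×micro: 5; S2 reads c0=1 → after 1×micro: -1 ⇒ (c0=1, c1=5, c2=-1)
macro 3: S0 reads c0=1 → after 1×micro: 1; S1 reads c1=5 → after 1×micro: 5; S2 reads c0=1 → after 1×micro: -3/2 ⇒ (c0=1, c1=5, c2=-3/2)
macro 4: S0 reads c0=1 → after 1×micro: 1; S1 reads c1=5 → after 1×micro: 5; S2 reads c0=1 → after 1×micro: -7/4 ⇒ (c0=1, c1=5, c2=-7/4)
macro 5: S0 reads c0=1 → after 1×micro: 1; S1 reads c1=5 → after 1×micro: 5; S2 reads c0=1 → after 1×micro: -15/8 ⇒ (c0=1, c1=5, c2=-15/8)
macro 6: S0 reads c0=1 → after 1×micro: 1; S1 reads c1=5 → after 1×micro: 5; S2 reads c0=1 → after 1×micro: -31/16 ⇒ (c0=1, c1=5, c2=-31/16)
macro 7: S0 reads c0=1 → after 1×micro: 1; S1 reads c1=5 → after 1×micro: 5; S2 reads c0=1 → after 1×micro: -63/32 ⇒ (c0=1, c1=5, c2=-63/32)
macro 8: S0 reads c0=1 → after 1×micro: 1; S1 reads c1=5 → after 1×micro: 5; S2 reads c0=1 → after 1×micro: -127/64 ⇒ (c0=1, c1=5, c2=-127/64)
macro 9: S0 reads c0=1 → after 1×micro: 1; S1 reads c1=5 → after 1×micro: 5; S2 reads c0=1 → after 1×micro: -255/128 ⇒ (c0=1, c1=5, c2=-255/128)
macro 10: S0 reads c0=1 → after 1×micro: 1; S1 reads c1=5 → after 1×micro: 5; S2 reads c0=1 → after 1×micro: -511/256 ⇒ (c0=1, c1=5, c2=-511/256)

c2 at macro-step 8 = -127/64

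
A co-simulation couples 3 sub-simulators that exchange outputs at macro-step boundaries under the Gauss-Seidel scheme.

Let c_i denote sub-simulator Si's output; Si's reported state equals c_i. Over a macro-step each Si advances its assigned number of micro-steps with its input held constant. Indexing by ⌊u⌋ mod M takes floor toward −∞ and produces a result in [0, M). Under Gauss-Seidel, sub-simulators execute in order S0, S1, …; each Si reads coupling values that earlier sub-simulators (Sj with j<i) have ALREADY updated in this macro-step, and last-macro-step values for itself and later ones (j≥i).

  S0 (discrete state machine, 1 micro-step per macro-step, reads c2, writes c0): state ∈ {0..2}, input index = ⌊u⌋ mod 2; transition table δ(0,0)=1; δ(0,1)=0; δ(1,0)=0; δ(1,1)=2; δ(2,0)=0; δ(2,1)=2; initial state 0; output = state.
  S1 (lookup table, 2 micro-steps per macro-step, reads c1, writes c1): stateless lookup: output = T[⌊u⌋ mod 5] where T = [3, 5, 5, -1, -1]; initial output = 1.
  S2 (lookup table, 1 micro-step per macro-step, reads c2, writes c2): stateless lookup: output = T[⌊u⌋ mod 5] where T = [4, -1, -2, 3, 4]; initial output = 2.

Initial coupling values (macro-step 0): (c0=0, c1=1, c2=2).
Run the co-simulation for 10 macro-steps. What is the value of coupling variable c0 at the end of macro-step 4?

macro 1: S0 reads c2=2 → after 1×micro: 1; S1 reads c1=1 → after 2×micro: 5; S2 reads c2=2 → after 1×micro: -2 ⇒ (c0=1, c1=5, c2=-2)
macro 2: S0 reads c2=-2 → after 1×micro: 0; S1 reads c1=5 → after 2×micro: 3; S2 reads c2=-2 → after 1×micro: 3 ⇒ (c0=0, c1=3, c2=3)
macro 3: S0 reads c2=3 → after 1×micro: 0; S1 reads c1=3 → after 2×micro: -1; S2 reads c2=3 → after 1×micro: 3 ⇒ (c0=0, c1=-1, c2=3)
macro 4: S0 reads c2=3 → after 1×micro: 0; S1 reads c1=-1 → after 2×micro: -1; S2 reads c2=3 → after 1×micro: 3 ⇒ (c0=0, c1=-1, c2=3)
macro 5: S0 reads c2=3 → after 1×micro: 0; S1 reads c1=-1 → after 2×micro: -1; S2 reads c2=3 → after 1×micro: 3 ⇒ (c0=0, c1=-1, c2=3)
macro 6: S0 reads c2=3 → after 1×micro: 0; S1 reads c1=-1 → after 2×micro: -1; S2 reads c2=3 → after 1×micro: 3 ⇒ (c0=0, c1=-1, c2=3)
macro 7: S0 reads c2=3 → after 1×micro: 0; S1 reads c1=-1 → after 2×micro: -1; S2 reads c2=3 → after 1×micro: 3 ⇒ (c0=0, c1=-1, c2=3)
macro 8: S0 reads c2=3 → after 1×micro: 0; S1 reads c1=-1 → after 2×micro: -1; S2 reads c2=3 → after 1×micro: 3 ⇒ (c0=0, c1=-1, c2=3)
macro 9: S0 reads c2=3 → after 1×micro: 0; S1 reads c1=-1 → after 2×micro: -1; S2 reads c2=3 → after 1×micro: 3 ⇒ (c0=0, c1=-1, c2=3)
macro 10: S0 reads c2=3 → after 1×micro: 0; S1 reads c1=-1 → after 2×micro: -1; S2 reads c2=3 → after 1×micro: 3 ⇒ (c0=0, c1=-1, c2=3)

c0 at macro-step 4 = 0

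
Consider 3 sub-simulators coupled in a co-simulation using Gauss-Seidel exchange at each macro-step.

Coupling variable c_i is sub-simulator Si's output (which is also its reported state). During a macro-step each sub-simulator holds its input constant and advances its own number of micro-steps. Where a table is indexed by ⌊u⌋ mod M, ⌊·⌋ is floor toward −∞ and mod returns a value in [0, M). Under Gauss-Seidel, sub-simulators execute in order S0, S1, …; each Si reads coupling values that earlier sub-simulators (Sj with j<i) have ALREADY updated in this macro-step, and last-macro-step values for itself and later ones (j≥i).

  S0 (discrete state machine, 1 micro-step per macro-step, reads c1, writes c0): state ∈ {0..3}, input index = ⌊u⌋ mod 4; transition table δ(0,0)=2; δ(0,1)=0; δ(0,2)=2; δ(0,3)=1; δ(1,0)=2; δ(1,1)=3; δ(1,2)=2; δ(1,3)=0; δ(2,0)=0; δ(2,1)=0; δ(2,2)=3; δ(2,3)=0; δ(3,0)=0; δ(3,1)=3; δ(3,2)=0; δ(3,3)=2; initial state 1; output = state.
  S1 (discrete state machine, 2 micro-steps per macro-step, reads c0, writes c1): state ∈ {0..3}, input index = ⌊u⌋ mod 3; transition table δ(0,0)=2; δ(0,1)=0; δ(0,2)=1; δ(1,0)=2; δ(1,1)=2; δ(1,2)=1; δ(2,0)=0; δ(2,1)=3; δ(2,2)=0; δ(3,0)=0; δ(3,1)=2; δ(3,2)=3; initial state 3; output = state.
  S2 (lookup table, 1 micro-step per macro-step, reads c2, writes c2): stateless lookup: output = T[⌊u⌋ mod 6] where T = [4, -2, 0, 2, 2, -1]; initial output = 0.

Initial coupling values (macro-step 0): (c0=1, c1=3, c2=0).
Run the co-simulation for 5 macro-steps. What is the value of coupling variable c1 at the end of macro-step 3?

c1 at macro-step 3 = 0

macro 1: S0 reads c1=3 → after 1×micro: 0; S1 reads c0=0 → after 2×micro: 2; S2 reads c2=0 → after 1×micro: 4 ⇒ (c0=0, c1=2, c2=4)
macro 2: S0 reads c1=2 → after 1×micro: 2; S1 reads c0=2 → after 2×micro: 1; S2 reads c2=4 → after 1×micro: 2 ⇒ (c0=2, c1=1, c2=2)
macro 3: S0 reads c1=1 → after 1×micro: 0; S1 reads c0=0 → after 2×micro: 0; S2 reads c2=2 → after 1×micro: 0 ⇒ (c0=0, c1=0, c2=0)
macro 4: S0 reads c1=0 → after 1×micro: 2; S1 reads c0=2 → after 2×micro: 1; S2 reads c2=0 → after 1×micro: 4 ⇒ (c0=2, c1=1, c2=4)
macro 5: S0 reads c1=1 → after 1×micro: 0; S1 reads c0=0 → after 2×micro: 0; S2 reads c2=4 → after 1×micro: 2 ⇒ (c0=0, c1=0, c2=2)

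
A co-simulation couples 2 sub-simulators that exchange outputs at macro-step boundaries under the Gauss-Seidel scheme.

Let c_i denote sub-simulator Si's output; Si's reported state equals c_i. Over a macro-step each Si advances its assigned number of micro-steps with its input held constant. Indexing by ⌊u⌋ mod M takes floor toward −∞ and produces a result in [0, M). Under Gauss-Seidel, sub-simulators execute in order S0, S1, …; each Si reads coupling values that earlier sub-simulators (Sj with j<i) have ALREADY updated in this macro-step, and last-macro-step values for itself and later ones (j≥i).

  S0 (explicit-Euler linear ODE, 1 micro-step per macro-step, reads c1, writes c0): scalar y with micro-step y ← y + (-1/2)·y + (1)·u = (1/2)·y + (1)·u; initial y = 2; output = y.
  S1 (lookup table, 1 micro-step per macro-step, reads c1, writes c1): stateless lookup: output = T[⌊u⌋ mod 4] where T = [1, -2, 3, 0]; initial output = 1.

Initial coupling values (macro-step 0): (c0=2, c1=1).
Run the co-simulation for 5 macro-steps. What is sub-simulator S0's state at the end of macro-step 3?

macro 1: S0 reads c1=1 → after 1×micro: 2; S1 reads c1=1 → after 1×micro: -2 ⇒ (c0=2, c1=-2)
macro 2: S0 reads c1=-2 → after 1×micro: -1; S1 reads c1=-2 → after 1×micro: 3 ⇒ (c0=-1, c1=3)
macro 3: S0 reads c1=3 → after 1×micro: 5/2; S1 reads c1=3 → after 1×micro: 0 ⇒ (c0=5/2, c1=0)
macro 4: S0 reads c1=0 → after 1×micro: 5/4; S1 reads c1=0 → after 1×micro: 1 ⇒ (c0=5/4, c1=1)
macro 5: S0 reads c1=1 → after 1×micro: 13/8; S1 reads c1=1 → after 1×micro: -2 ⇒ (c0=13/8, c1=-2)

S0 state at macro-step 3 = 5/2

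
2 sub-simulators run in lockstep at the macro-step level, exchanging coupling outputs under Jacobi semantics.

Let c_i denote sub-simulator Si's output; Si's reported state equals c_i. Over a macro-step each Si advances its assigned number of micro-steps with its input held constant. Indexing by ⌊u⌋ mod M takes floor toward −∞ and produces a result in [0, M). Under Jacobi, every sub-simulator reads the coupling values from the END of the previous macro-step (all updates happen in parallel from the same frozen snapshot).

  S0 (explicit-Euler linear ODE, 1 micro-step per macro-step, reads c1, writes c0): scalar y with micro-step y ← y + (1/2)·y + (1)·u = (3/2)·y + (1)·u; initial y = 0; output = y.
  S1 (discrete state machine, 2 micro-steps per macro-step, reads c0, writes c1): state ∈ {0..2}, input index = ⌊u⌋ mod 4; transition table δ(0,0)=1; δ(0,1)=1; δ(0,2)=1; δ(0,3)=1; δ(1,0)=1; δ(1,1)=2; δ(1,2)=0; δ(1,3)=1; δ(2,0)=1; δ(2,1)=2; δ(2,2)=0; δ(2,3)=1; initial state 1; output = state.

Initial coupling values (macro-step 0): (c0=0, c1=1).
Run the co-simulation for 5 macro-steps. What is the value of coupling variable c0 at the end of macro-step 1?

c0 at macro-step 1 = 1

macro 1: S0 reads c1=1 → after 1×micro: 1; S1 reads c0=0 → after 2×micro: 1 ⇒ (c0=1, c1=1)
macro 2: S0 reads c1=1 → after 1×micro: 5/2; S1 reads c0=1 → after 2×micro: 2 ⇒ (c0=5/2, c1=2)
macro 3: S0 reads c1=2 → after 1×micro: 23/4; S1 reads c0=5/2 → after 2×micro: 1 ⇒ (c0=23/4, c1=1)
macro 4: S0 reads c1=1 → after 1×micro: 77/8; S1 reads c0=23/4 → after 2×micro: 2 ⇒ (c0=77/8, c1=2)
macro 5: S0 reads c1=2 → after 1×micro: 263/16; S1 reads c0=77/8 → after 2×micro: 2 ⇒ (c0=263/16, c1=2)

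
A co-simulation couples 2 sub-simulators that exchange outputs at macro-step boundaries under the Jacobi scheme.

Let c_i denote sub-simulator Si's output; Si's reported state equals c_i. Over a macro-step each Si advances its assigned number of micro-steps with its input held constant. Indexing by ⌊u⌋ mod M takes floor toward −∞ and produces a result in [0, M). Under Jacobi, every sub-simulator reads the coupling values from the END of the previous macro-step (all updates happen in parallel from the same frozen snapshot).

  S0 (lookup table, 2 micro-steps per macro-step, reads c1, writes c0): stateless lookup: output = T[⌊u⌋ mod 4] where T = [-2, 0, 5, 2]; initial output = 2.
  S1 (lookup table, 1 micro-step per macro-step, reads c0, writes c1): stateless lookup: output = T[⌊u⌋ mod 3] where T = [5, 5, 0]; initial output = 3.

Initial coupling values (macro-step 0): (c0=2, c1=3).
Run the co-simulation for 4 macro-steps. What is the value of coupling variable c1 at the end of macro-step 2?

macro 1: S0 reads c1=3 → after 2×micro: 2; S1 reads c0=2 → after 1×micro: 0 ⇒ (c0=2, c1=0)
macro 2: S0 reads c1=0 → after 2×micro: -2; S1 reads c0=2 → after 1×micro: 0 ⇒ (c0=-2, c1=0)
macro 3: S0 reads c1=0 → after 2×micro: -2; S1 reads c0=-2 → after 1×micro: 5 ⇒ (c0=-2, c1=5)
macro 4: S0 reads c1=5 → after 2×micro: 0; S1 reads c0=-2 → after 1×micro: 5 ⇒ (c0=0, c1=5)

c1 at macro-step 2 = 0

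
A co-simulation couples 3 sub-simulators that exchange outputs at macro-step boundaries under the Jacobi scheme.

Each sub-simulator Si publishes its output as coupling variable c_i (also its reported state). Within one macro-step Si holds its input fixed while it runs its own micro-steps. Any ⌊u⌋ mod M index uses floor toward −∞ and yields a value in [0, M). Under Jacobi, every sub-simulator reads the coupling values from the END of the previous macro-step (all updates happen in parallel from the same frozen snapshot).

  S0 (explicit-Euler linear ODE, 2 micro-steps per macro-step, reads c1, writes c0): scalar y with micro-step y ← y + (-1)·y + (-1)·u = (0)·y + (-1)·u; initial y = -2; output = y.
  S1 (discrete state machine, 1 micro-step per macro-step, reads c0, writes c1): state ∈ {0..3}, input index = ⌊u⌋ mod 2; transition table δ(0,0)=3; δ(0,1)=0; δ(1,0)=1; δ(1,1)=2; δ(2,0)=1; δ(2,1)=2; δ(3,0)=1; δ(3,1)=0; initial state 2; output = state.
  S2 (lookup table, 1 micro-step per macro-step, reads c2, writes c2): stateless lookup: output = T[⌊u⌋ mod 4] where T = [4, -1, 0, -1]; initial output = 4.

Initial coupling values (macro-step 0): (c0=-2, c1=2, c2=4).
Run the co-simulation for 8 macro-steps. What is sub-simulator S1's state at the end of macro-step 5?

S1 state at macro-step 5 = 1

macro 1: S0 reads c1=2 → after 2×micro: -2; S1 reads c0=-2 → after 1×micro: 1; S2 reads c2=4 → after 1×micro: 4 ⇒ (c0=-2, c1=1, c2=4)
macro 2: S0 reads c1=1 → after 2×micro: -1; S1 reads c0=-2 → after 1×micro: 1; S2 reads c2=4 → after 1×micro: 4 ⇒ (c0=-1, c1=1, c2=4)
macro 3: S0 reads c1=1 → after 2×micro: -1; S1 reads c0=-1 → after 1×micro: 2; S2 reads c2=4 → after 1×micro: 4 ⇒ (c0=-1, c1=2, c2=4)
macro 4: S0 reads c1=2 → after 2×micro: -2; S1 reads c0=-1 → after 1×micro: 2; S2 reads c2=4 → after 1×micro: 4 ⇒ (c0=-2, c1=2, c2=4)
macro 5: S0 reads c1=2 → after 2×micro: -2; S1 reads c0=-2 → after 1×micro: 1; S2 reads c2=4 → after 1×micro: 4 ⇒ (c0=-2, c1=1, c2=4)
macro 6: S0 reads c1=1 → after 2×micro: -1; S1 reads c0=-2 → after 1×micro: 1; S2 reads c2=4 → after 1×micro: 4 ⇒ (c0=-1, c1=1, c2=4)
macro 7: S0 reads c1=1 → after 2×micro: -1; S1 reads c0=-1 → after 1×micro: 2; S2 reads c2=4 → after 1×micro: 4 ⇒ (c0=-1, c1=2, c2=4)
macro 8: S0 reads c1=2 → after 2×micro: -2; S1 reads c0=-1 → after 1×micro: 2; S2 reads c2=4 → after 1×micro: 4 ⇒ (c0=-2, c1=2, c2=4)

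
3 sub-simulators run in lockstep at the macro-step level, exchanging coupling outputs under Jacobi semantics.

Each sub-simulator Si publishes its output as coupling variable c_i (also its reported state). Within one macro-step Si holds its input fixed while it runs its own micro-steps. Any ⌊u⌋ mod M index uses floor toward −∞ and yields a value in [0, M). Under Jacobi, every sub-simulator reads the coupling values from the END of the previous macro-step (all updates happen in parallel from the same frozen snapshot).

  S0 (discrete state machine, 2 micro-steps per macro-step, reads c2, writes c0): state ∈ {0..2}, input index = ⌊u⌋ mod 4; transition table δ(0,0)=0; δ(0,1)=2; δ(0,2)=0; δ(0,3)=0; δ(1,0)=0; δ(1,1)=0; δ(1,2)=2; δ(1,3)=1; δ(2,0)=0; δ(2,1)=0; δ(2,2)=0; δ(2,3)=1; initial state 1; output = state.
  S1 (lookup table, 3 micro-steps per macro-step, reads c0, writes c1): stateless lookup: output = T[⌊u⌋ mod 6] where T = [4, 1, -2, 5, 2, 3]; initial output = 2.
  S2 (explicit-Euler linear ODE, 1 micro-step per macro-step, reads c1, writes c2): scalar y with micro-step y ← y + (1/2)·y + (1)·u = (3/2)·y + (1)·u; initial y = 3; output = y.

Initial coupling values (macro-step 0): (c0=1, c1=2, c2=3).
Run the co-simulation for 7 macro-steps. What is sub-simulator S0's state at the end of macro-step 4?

S0 state at macro-step 4 = 0

macro 1: S0 reads c2=3 → after 2×micro: 1; S1 reads c0=1 → after 3×micro: 1; S2 reads c1=2 → after 1×micro: 13/2 ⇒ (c0=1, c1=1, c2=13/2)
macro 2: S0 reads c2=13/2 → after 2×micro: 0; S1 reads c0=1 → after 3×micro: 1; S2 reads c1=1 → after 1×micro: 43/4 ⇒ (c0=0, c1=1, c2=43/4)
macro 3: S0 reads c2=43/4 → after 2×micro: 0; S1 reads c0=0 → after 3×micro: 4; S2 reads c1=1 → after 1×micro: 137/8 ⇒ (c0=0, c1=4, c2=137/8)
macro 4: S0 reads c2=137/8 → after 2×micro: 0; S1 reads c0=0 → after 3×micro: 4; S2 reads c1=4 → after 1×micro: 475/16 ⇒ (c0=0, c1=4, c2=475/16)
macro 5: S0 reads c2=475/16 → after 2×micro: 0; S1 reads c0=0 → after 3×micro: 4; S2 reads c1=4 → after 1×micro: 1553/32 ⇒ (c0=0, c1=4, c2=1553/32)
macro 6: S0 reads c2=1553/32 → after 2×micro: 0; S1 reads c0=0 → after 3×micro: 4; S2 reads c1=4 → after 1×micro: 4915/64 ⇒ (c0=0, c1=4, c2=4915/64)
macro 7: S0 reads c2=4915/64 → after 2×micro: 0; S1 reads c0=0 → after 3×micro: 4; S2 reads c1=4 → after 1×micro: 15257/128 ⇒ (c0=0, c1=4, c2=15257/128)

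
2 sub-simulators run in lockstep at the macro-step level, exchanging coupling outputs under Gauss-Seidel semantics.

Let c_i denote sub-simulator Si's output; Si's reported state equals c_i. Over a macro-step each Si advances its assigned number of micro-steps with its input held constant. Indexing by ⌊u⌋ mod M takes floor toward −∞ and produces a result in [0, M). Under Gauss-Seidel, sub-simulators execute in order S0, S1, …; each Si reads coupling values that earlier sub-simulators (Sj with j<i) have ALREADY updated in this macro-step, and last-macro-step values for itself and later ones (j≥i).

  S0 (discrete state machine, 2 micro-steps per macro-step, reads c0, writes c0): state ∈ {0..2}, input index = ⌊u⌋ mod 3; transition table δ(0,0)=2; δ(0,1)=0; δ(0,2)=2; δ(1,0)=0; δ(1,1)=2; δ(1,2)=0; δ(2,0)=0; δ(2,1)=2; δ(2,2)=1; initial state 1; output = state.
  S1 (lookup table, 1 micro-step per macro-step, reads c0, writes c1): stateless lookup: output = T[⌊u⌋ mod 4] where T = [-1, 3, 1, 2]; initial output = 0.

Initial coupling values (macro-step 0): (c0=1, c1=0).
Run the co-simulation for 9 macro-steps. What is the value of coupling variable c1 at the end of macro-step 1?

macro 1: S0 reads c0=1 → after 2×micro: 2; S1 reads c0=2 → after 1×micro: 1 ⇒ (c0=2, c1=1)
macro 2: S0 reads c0=2 → after 2×micro: 0; S1 reads c0=0 → after 1×micro: -1 ⇒ (c0=0, c1=-1)
macro 3: S0 reads c0=0 → after 2×micro: 0; S1 reads c0=0 → after 1×micro: -1 ⇒ (c0=0, c1=-1)
macro 4: S0 reads c0=0 → after 2×micro: 0; S1 reads c0=0 → after 1×micro: -1 ⇒ (c0=0, c1=-1)
macro 5: S0 reads c0=0 → after 2×micro: 0; S1 reads c0=0 → after 1×micro: -1 ⇒ (c0=0, c1=-1)
macro 6: S0 reads c0=0 → after 2×micro: 0; S1 reads c0=0 → after 1×micro: -1 ⇒ (c0=0, c1=-1)
macro 7: S0 reads c0=0 → after 2×micro: 0; S1 reads c0=0 → after 1×micro: -1 ⇒ (c0=0, c1=-1)
macro 8: S0 reads c0=0 → after 2×micro: 0; S1 reads c0=0 → after 1×micro: -1 ⇒ (c0=0, c1=-1)
macro 9: S0 reads c0=0 → after 2×micro: 0; S1 reads c0=0 → after 1×micro: -1 ⇒ (c0=0, c1=-1)

c1 at macro-step 1 = 1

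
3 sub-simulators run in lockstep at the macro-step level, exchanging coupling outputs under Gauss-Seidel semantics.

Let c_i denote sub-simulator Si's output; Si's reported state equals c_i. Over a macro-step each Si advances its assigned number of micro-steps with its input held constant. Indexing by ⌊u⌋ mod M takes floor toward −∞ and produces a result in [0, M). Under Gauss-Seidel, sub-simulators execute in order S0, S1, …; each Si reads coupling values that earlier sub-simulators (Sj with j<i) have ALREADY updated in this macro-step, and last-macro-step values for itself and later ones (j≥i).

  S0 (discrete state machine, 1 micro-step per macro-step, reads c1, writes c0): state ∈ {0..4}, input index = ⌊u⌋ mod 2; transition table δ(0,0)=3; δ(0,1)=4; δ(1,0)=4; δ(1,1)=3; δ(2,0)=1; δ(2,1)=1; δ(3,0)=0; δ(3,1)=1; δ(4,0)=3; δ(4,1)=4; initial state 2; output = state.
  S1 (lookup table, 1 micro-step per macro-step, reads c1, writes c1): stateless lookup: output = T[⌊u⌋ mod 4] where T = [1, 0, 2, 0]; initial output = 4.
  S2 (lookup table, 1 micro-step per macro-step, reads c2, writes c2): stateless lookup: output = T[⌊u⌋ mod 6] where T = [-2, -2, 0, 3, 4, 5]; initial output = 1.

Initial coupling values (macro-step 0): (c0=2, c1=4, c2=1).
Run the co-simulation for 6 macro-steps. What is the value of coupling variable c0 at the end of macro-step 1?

c0 at macro-step 1 = 1

macro 1: S0 reads c1=4 → after 1×micro: 1; S1 reads c1=4 → after 1×micro: 1; S2 reads c2=1 → after 1×micro: -2 ⇒ (c0=1, c1=1, c2=-2)
macro 2: S0 reads c1=1 → after 1×micro: 3; S1 reads c1=1 → after 1×micro: 0; S2 reads c2=-2 → after 1×micro: 4 ⇒ (c0=3, c1=0, c2=4)
macro 3: S0 reads c1=0 → after 1×micro: 0; S1 reads c1=0 → after 1×micro: 1; S2 reads c2=4 → after 1×micro: 4 ⇒ (c0=0, c1=1, c2=4)
macro 4: S0 reads c1=1 → after 1×micro: 4; S1 reads c1=1 → after 1×micro: 0; S2 reads c2=4 → after 1×micro: 4 ⇒ (c0=4, c1=0, c2=4)
macro 5: S0 reads c1=0 → after 1×micro: 3; S1 reads c1=0 → after 1×micro: 1; S2 reads c2=4 → after 1×micro: 4 ⇒ (c0=3, c1=1, c2=4)
macro 6: S0 reads c1=1 → after 1×micro: 1; S1 reads c1=1 → after 1×micro: 0; S2 reads c2=4 → after 1×micro: 4 ⇒ (c0=1, c1=0, c2=4)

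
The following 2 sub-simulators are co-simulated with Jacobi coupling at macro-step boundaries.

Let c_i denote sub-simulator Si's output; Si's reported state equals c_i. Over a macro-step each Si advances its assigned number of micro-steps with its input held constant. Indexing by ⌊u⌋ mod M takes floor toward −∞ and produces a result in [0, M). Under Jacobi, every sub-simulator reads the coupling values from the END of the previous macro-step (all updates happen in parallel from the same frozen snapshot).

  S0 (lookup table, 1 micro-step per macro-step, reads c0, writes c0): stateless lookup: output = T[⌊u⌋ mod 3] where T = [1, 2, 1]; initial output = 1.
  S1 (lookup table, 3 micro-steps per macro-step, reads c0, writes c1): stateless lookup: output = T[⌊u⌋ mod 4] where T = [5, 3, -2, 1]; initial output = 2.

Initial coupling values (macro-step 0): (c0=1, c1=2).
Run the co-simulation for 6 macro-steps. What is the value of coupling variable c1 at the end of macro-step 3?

c1 at macro-step 3 = 3

macro 1: S0 reads c0=1 → after 1×micro: 2; S1 reads c0=1 → after 3×micro: 3 ⇒ (c0=2, c1=3)
macro 2: S0 reads c0=2 → after 1×micro: 1; S1 reads c0=2 → after 3×micro: -2 ⇒ (c0=1, c1=-2)
macro 3: S0 reads c0=1 → after 1×micro: 2; S1 reads c0=1 → after 3×micro: 3 ⇒ (c0=2, c1=3)
macro 4: S0 reads c0=2 → after 1×micro: 1; S1 reads c0=2 → after 3×micro: -2 ⇒ (c0=1, c1=-2)
macro 5: S0 reads c0=1 → after 1×micro: 2; S1 reads c0=1 → after 3×micro: 3 ⇒ (c0=2, c1=3)
macro 6: S0 reads c0=2 → after 1×micro: 1; S1 reads c0=2 → after 3×micro: -2 ⇒ (c0=1, c1=-2)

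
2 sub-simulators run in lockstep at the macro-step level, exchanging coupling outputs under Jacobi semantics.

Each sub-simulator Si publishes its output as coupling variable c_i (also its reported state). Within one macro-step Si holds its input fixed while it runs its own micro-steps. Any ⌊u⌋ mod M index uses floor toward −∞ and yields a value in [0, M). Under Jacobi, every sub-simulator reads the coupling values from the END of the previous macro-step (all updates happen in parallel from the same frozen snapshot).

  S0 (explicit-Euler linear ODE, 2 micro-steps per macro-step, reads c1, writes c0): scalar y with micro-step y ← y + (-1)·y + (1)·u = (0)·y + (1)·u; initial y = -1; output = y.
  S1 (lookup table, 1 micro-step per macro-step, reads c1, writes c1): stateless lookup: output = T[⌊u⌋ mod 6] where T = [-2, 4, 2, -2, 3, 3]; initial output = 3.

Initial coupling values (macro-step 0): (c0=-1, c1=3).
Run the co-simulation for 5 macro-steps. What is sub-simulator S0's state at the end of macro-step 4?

S0 state at macro-step 4 = -2

macro 1: S0 reads c1=3 → after 2×micro: 3; S1 reads c1=3 → after 1×micro: -2 ⇒ (c0=3, c1=-2)
macro 2: S0 reads c1=-2 → after 2×micro: -2; S1 reads c1=-2 → after 1×micro: 3 ⇒ (c0=-2, c1=3)
macro 3: S0 reads c1=3 → after 2×micro: 3; S1 reads c1=3 → after 1×micro: -2 ⇒ (c0=3, c1=-2)
macro 4: S0 reads c1=-2 → after 2×micro: -2; S1 reads c1=-2 → after 1×micro: 3 ⇒ (c0=-2, c1=3)
macro 5: S0 reads c1=3 → after 2×micro: 3; S1 reads c1=3 → after 1×micro: -2 ⇒ (c0=3, c1=-2)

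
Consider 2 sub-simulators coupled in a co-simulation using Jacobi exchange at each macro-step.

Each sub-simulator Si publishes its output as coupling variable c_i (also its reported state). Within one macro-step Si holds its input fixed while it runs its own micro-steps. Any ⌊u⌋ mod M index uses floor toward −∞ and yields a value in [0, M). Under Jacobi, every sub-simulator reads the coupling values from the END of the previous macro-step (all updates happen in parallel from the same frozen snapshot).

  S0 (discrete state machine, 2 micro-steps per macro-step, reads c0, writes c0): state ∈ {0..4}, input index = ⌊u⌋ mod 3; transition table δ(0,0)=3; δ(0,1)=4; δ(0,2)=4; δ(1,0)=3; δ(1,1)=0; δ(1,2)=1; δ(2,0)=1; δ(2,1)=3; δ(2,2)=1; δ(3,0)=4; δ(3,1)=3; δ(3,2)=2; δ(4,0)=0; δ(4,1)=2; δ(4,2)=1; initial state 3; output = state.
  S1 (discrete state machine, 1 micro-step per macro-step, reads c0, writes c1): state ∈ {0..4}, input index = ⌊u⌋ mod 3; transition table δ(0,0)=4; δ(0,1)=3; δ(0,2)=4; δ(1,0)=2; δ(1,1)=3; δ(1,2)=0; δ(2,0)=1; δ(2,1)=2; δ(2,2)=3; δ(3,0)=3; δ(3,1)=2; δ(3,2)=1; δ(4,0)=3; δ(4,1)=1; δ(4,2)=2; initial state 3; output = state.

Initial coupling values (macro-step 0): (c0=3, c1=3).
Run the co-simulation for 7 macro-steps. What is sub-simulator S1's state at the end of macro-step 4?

S1 state at macro-step 4 = 1

macro 1: S0 reads c0=3 → after 2×micro: 0; S1 reads c0=3 → after 1×micro: 3 ⇒ (c0=0, c1=3)
macro 2: S0 reads c0=0 → after 2×micro: 4; S1 reads c0=0 → after 1×micro: 3 ⇒ (c0=4, c1=3)
macro 3: S0 reads c0=4 → after 2×micro: 3; S1 reads c0=4 → after 1×micro: 2 ⇒ (c0=3, c1=2)
macro 4: S0 reads c0=3 → after 2×micro: 0; S1 reads c0=3 → after 1×micro: 1 ⇒ (c0=0, c1=1)
macro 5: S0 reads c0=0 → after 2×micro: 4; S1 reads c0=0 → after 1×micro: 2 ⇒ (c0=4, c1=2)
macro 6: S0 reads c0=4 → after 2×micro: 3; S1 reads c0=4 → after 1×micro: 2 ⇒ (c0=3, c1=2)
macro 7: S0 reads c0=3 → after 2×micro: 0; S1 reads c0=3 → after 1×micro: 1 ⇒ (c0=0, c1=1)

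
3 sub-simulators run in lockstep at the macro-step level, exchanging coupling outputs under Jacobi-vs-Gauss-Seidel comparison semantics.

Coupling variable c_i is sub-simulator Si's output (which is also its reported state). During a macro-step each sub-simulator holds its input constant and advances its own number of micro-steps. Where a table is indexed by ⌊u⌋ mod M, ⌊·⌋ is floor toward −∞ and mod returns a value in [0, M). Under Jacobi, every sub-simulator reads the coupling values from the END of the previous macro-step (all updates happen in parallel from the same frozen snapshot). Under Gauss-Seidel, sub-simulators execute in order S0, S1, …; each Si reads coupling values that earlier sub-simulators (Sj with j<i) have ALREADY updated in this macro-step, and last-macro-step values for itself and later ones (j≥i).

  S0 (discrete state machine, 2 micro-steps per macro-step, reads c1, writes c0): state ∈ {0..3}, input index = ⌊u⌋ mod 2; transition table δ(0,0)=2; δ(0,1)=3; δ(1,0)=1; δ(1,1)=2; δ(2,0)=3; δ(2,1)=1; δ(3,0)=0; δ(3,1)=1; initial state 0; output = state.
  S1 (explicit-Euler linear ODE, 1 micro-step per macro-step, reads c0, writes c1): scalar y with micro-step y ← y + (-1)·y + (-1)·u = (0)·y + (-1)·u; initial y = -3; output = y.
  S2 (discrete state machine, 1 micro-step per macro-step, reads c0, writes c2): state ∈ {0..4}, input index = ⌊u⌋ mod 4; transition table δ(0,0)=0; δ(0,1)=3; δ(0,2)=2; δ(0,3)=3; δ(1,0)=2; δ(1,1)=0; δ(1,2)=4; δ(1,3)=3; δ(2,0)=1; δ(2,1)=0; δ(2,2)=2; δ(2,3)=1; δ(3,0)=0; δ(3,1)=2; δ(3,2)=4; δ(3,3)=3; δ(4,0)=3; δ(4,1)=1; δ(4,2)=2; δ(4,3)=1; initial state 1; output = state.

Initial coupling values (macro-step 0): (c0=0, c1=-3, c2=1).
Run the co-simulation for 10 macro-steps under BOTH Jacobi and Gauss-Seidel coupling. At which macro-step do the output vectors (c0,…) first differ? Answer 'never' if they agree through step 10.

first divergence at macro-step: 1

[Jacobi] macro 1: S0 reads c1=-3 → after 2×micro: 1; S1 reads c0=0 → after 1×micro: 0; S2 reads c0=0 → after 1×micro: 2 ⇒ (c0=1, c1=0, c2=2)
[Jacobi] macro 2: S0 reads c1=0 → after 2×micro: 1; S1 reads c0=1 → after 1×micro: -1; S2 reads c0=1 → after 1×micro: 0 ⇒ (c0=1, c1=-1, c2=0)
[Jacobi] macro 3: S0 reads c1=-1 → after 2×micro: 1; S1 reads c0=1 → after 1×micro: -1; S2 reads c0=1 → after 1×micro: 3 ⇒ (c0=1, c1=-1, c2=3)
[Jacobi] macro 4: S0 reads c1=-1 → after 2×micro: 1; S1 reads c0=1 → after 1×micro: -1; S2 reads c0=1 → after 1×micro: 2 ⇒ (c0=1, c1=-1, c2=2)
[Jacobi] macro 5: S0 reads c1=-1 → after 2×micro: 1; S1 reads c0=1 → after 1×micro: -1; S2 reads c0=1 → after 1×micro: 0 ⇒ (c0=1, c1=-1, c2=0)
[Jacobi] macro 6: S0 reads c1=-1 → after 2×micro: 1; S1 reads c0=1 → after 1×micro: -1; S2 reads c0=1 → after 1×micro: 3 ⇒ (c0=1, c1=-1, c2=3)
[Jacobi] macro 7: S0 reads c1=-1 → after 2×micro: 1; S1 reads c0=1 → after 1×micro: -1; S2 reads c0=1 → after 1×micro: 2 ⇒ (c0=1, c1=-1, c2=2)
[Jacobi] macro 8: S0 reads c1=-1 → after 2×micro: 1; S1 reads c0=1 → after 1×micro: -1; S2 reads c0=1 → after 1×micro: 0 ⇒ (c0=1, c1=-1, c2=0)
[Jacobi] macro 9: S0 reads c1=-1 → after 2×micro: 1; S1 reads c0=1 → after 1×micro: -1; S2 reads c0=1 → after 1×micro: 3 ⇒ (c0=1, c1=-1, c2=3)
[Jacobi] macro 10: S0 reads c1=-1 → after 2×micro: 1; S1 reads c0=1 → after 1×micro: -1; S2 reads c0=1 → after 1×micro: 2 ⇒ (c0=1, c1=-1, c2=2)
[Gauss-Seidel] macro 1: S0 reads c1=-3 → after 2×micro: 1; S1 reads c0=1 → after 1×micro: -1; S2 reads c0=1 → after 1×micro: 0 ⇒ (c0=1, c1=-1, c2=0)
[Gauss-Seidel] macro 2: S0 reads c1=-1 → after 2×micro: 1; S1 reads c0=1 → after 1×micro: -1; S2 reads c0=1 → after 1×micro: 3 ⇒ (c0=1, c1=-1, c2=3)
[Gauss-Seidel] macro 3: S0 reads c1=-1 → after 2×micro: 1; S1 reads c0=1 → after 1×micro: -1; S2 reads c0=1 → after 1×micro: 2 ⇒ (c0=1, c1=-1, c2=2)
[Gauss-Seidel] macro 4: S0 reads c1=-1 → after 2×micro: 1; S1 reads c0=1 → after 1×micro: -1; S2 reads c0=1 → after 1×micro: 0 ⇒ (c0=1, c1=-1, c2=0)
[Gauss-Seidel] macro 5: S0 reads c1=-1 → after 2×micro: 1; S1 reads c0=1 → after 1×micro: -1; S2 reads c0=1 → after 1×micro: 3 ⇒ (c0=1, c1=-1, c2=3)
[Gauss-Seidel] macro 6: S0 reads c1=-1 → after 2×micro: 1; S1 reads c0=1 → after 1×micro: -1; S2 reads c0=1 → after 1×micro: 2 ⇒ (c0=1, c1=-1, c2=2)
[Gauss-Seidel] macro 7: S0 reads c1=-1 → after 2×micro: 1; S1 reads c0=1 → after 1×micro: -1; S2 reads c0=1 → after 1×micro: 0 ⇒ (c0=1, c1=-1, c2=0)
[Gauss-Seidel] macro 8: S0 reads c1=-1 → after 2×micro: 1; S1 reads c0=1 → after 1×micro: -1; S2 reads c0=1 → after 1×micro: 3 ⇒ (c0=1, c1=-1, c2=3)
[Gauss-Seidel] macro 9: S0 reads c1=-1 → after 2×micro: 1; S1 reads c0=1 → after 1×micro: -1; S2 reads c0=1 → after 1×micro: 2 ⇒ (c0=1, c1=-1, c2=2)
[Gauss-Seidel] macro 10: S0 reads c1=-1 → after 2×micro: 1; S1 reads c0=1 → after 1×micro: -1; S2 reads c0=1 → after 1×micro: 0 ⇒ (c0=1, c1=-1, c2=0)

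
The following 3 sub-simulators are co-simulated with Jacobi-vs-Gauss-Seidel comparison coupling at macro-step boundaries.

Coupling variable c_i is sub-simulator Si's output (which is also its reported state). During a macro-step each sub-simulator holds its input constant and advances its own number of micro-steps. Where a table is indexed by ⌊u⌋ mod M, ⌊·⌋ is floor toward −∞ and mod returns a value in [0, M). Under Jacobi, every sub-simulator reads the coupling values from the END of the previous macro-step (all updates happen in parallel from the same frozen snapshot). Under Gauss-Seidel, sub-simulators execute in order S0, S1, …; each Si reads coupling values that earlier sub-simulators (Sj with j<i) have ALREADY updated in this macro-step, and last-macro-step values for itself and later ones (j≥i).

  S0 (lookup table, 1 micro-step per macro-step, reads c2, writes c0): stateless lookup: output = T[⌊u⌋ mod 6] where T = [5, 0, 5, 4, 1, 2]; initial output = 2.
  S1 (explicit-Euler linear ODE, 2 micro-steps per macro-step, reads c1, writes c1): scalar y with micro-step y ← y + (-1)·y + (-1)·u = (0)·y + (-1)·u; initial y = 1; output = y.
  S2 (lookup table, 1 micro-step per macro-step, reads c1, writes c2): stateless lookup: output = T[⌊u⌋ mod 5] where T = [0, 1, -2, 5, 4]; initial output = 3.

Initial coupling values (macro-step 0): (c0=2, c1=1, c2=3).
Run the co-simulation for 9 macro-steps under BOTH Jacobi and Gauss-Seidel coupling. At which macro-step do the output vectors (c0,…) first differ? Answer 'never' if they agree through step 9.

first divergence at macro-step: 1

[Jacobi] macro 1: S0 reads c2=3 → after 1×micro: 4; S1 reads c1=1 → after 2×micro: -1; S2 reads c1=1 → after 1×micro: 1 ⇒ (c0=4, c1=-1, c2=1)
[Jacobi] macro 2: S0 reads c2=1 → after 1×micro: 0; S1 reads c1=-1 → after 2×micro: 1; S2 reads c1=-1 → after 1×micro: 4 ⇒ (c0=0, c1=1, c2=4)
[Jacobi] macro 3: S0 reads c2=4 → after 1×micro: 1; S1 reads c1=1 → after 2×micro: -1; S2 reads c1=1 → after 1×micro: 1 ⇒ (c0=1, c1=-1, c2=1)
[Jacobi] macro 4: S0 reads c2=1 → after 1×micro: 0; S1 reads c1=-1 → after 2×micro: 1; S2 reads c1=-1 → after 1×micro: 4 ⇒ (c0=0, c1=1, c2=4)
[Jacobi] macro 5: S0 reads c2=4 → after 1×micro: 1; S1 reads c1=1 → after 2×micro: -1; S2 reads c1=1 → after 1×micro: 1 ⇒ (c0=1, c1=-1, c2=1)
[Jacobi] macro 6: S0 reads c2=1 → after 1×micro: 0; S1 reads c1=-1 → after 2×micro: 1; S2 reads c1=-1 → after 1×micro: 4 ⇒ (c0=0, c1=1, c2=4)
[Jacobi] macro 7: S0 reads c2=4 → after 1×micro: 1; S1 reads c1=1 → after 2×micro: -1; S2 reads c1=1 → after 1×micro: 1 ⇒ (c0=1, c1=-1, c2=1)
[Jacobi] macro 8: S0 reads c2=1 → after 1×micro: 0; S1 reads c1=-1 → after 2×micro: 1; S2 reads c1=-1 → after 1×micro: 4 ⇒ (c0=0, c1=1, c2=4)
[Jacobi] macro 9: S0 reads c2=4 → after 1×micro: 1; S1 reads c1=1 → after 2×micro: -1; S2 reads c1=1 → after 1×micro: 1 ⇒ (c0=1, c1=-1, c2=1)
[Gauss-Seidel] macro 1: S0 reads c2=3 → after 1×micro: 4; S1 reads c1=1 → after 2×micro: -1; S2 reads c1=-1 → after 1×micro: 4 ⇒ (c0=4, c1=-1, c2=4)
[Gauss-Seidel] macro 2: S0 reads c2=4 → after 1×micro: 1; S1 reads c1=-1 → after 2×micro: 1; S2 reads c1=1 → after 1×micro: 1 ⇒ (c0=1, c1=1, c2=1)
[Gauss-Seidel] macro 3: S0 reads c2=1 → after 1×micro: 0; S1 reads c1=1 → after 2×micro: -1; S2 reads c1=-1 → after 1×micro: 4 ⇒ (c0=0, c1=-1, c2=4)
[Gauss-Seidel] macro 4: S0 reads c2=4 → after 1×micro: 1; S1 reads c1=-1 → after 2×micro: 1; S2 reads c1=1 → after 1×micro: 1 ⇒ (c0=1, c1=1, c2=1)
[Gauss-Seidel] macro 5: S0 reads c2=1 → after 1×micro: 0; S1 reads c1=1 → after 2×micro: -1; S2 reads c1=-1 → after 1×micro: 4 ⇒ (c0=0, c1=-1, c2=4)
[Gauss-Seidel] macro 6: S0 reads c2=4 → after 1×micro: 1; S1 reads c1=-1 → after 2×micro: 1; S2 reads c1=1 → after 1×micro: 1 ⇒ (c0=1, c1=1, c2=1)
[Gauss-Seidel] macro 7: S0 reads c2=1 → after 1×micro: 0; S1 reads c1=1 → after 2×micro: -1; S2 reads c1=-1 → after 1×micro: 4 ⇒ (c0=0, c1=-1, c2=4)
[Gauss-Seidel] macro 8: S0 reads c2=4 → after 1×micro: 1; S1 reads c1=-1 → after 2×micro: 1; S2 reads c1=1 → after 1×micro: 1 ⇒ (c0=1, c1=1, c2=1)
[Gauss-Seidel] macro 9: S0 reads c2=1 → after 1×micro: 0; S1 reads c1=1 → after 2×micro: -1; S2 reads c1=-1 → after 1×micro: 4 ⇒ (c0=0, c1=-1, c2=4)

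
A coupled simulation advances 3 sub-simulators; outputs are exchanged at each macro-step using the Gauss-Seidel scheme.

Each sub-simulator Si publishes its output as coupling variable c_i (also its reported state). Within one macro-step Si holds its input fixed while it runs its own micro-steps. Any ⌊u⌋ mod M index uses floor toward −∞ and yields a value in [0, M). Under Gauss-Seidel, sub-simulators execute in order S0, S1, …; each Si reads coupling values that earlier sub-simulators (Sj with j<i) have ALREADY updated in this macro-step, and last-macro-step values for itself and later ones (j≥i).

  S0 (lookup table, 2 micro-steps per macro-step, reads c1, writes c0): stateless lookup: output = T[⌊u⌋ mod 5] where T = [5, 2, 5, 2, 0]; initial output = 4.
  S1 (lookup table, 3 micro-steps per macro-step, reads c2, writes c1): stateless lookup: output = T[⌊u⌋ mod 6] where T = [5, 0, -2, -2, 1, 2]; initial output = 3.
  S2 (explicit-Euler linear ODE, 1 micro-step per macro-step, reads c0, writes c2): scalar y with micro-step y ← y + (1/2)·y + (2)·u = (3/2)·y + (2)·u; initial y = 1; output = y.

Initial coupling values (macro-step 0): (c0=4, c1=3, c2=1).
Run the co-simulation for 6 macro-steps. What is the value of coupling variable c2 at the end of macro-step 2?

c2 at macro-step 2 = 73/4

macro 1: S0 reads c1=3 → after 2×micro: 2; S1 reads c2=1 → after 3×micro: 0; S2 reads c0=2 → after 1×micro: 11/2 ⇒ (c0=2, c1=0, c2=11/2)
macro 2: S0 reads c1=0 → after 2×micro: 5; S1 reads c2=11/2 → after 3×micro: 2; S2 reads c0=5 → after 1×micro: 73/4 ⇒ (c0=5, c1=2, c2=73/4)
macro 3: S0 reads c1=2 → after 2×micro: 5; S1 reads c2=73/4 → after 3×micro: 5; S2 reads c0=5 → after 1×micro: 299/8 ⇒ (c0=5, c1=5, c2=299/8)
macro 4: S0 reads c1=5 → after 2×micro: 5; S1 reads c2=299/8 → after 3×micro: 0; S2 reads c0=5 → after 1×micro: 1057/16 ⇒ (c0=5, c1=0, c2=1057/16)
macro 5: S0 reads c1=0 → after 2×micro: 5; S1 reads c2=1057/16 → after 3×micro: 5; S2 reads c0=5 → after 1×micro: 3491/32 ⇒ (c0=5, c1=5, c2=3491/32)
macro 6: S0 reads c1=5 → after 2×micro: 5; S1 reads c2=3491/32 → after 3×micro: 0; S2 reads c0=5 → after 1×micro: 11113/64 ⇒ (c0=5, c1=0, c2=11113/64)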